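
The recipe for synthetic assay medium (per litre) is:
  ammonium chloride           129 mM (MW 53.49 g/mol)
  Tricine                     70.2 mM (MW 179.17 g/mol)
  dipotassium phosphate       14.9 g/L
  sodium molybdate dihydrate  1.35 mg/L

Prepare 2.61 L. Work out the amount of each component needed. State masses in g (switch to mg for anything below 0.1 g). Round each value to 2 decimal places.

Working volume: 2.61 L.
ammonium chloride: 129 mmol/L × 53.49 g/mol × 2.61 L ÷ 1000 = 18.01 g
Tricine: 70.2 mmol/L × 179.17 g/mol × 2.61 L ÷ 1000 = 32.83 g
dipotassium phosphate: 14.9 g/L × 2.61 L = 38.89 g
sodium molybdate dihydrate: 1.35 mg/L × 2.61 L = 3.52 mg

ammonium chloride 18.01 g; Tricine 32.83 g; dipotassium phosphate 38.89 g; sodium molybdate dihydrate 3.52 mg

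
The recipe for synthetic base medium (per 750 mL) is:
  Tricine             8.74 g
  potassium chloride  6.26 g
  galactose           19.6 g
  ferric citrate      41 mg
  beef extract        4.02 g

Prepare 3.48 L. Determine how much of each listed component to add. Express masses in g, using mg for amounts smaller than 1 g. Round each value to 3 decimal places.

Scale factor = 3480 mL / 750 mL = 4.64.
Tricine: 8.74 g × (3480 mL / 750 mL) = 40.554 g
potassium chloride: 6.26 g × (3480 mL / 750 mL) = 29.046 g
galactose: 19.6 g × (3480 mL / 750 mL) = 90.944 g
ferric citrate: 41 mg × (3480 mL / 750 mL) = 190.240 mg
beef extract: 4.02 g × (3480 mL / 750 mL) = 18.653 g

Tricine 40.554 g; potassium chloride 29.046 g; galactose 90.944 g; ferric citrate 190.240 mg; beef extract 18.653 g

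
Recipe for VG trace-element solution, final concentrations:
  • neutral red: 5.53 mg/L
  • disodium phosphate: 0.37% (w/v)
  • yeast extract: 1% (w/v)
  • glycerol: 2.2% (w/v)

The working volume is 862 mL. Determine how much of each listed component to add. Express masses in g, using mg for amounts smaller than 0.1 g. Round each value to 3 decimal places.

neutral red 4.767 mg; disodium phosphate 3.189 g; yeast extract 8.620 g; glycerol 18.964 g

Target volume = 862 mL = 0.862 L.
neutral red: 5.53 mg/L × 0.862 L = 4.767 mg
disodium phosphate: 0.37% w/v = 3.7 g/L → 3.7 × 0.862 L = 3.189 g
yeast extract: 1 g per 100 mL × 862 mL ÷ 100 = 8.620 g
glycerol: 2.2 g per 100 mL × 862 mL ÷ 100 = 18.964 g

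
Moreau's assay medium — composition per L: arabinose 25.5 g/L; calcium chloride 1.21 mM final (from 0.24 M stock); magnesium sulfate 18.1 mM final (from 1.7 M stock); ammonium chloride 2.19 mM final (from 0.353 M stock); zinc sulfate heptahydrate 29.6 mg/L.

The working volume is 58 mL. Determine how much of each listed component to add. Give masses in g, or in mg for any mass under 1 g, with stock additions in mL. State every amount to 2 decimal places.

arabinose 1.48 g; calcium chloride 0.29 mL; magnesium sulfate 0.62 mL; ammonium chloride 0.36 mL; zinc sulfate heptahydrate 1.72 mg

Scale factor relative to 1 L: 0.058.
arabinose: 25.5 g/L × 0.058 L = 1.48 g
calcium chloride: C1V1 = C2V2 → 1.21 mM × 58 mL ÷ 240 mM = 0.29 mL
magnesium sulfate: V = C2·V2/C1 = 18.1 mM × 58 mL ÷ 1700 mM = 0.62 mL
ammonium chloride: dilute stock: 2.19 mM × 58 mL ÷ 353 mM = 0.36 mL
zinc sulfate heptahydrate: 29.6 mg/L × 0.058 L = 1.72 mg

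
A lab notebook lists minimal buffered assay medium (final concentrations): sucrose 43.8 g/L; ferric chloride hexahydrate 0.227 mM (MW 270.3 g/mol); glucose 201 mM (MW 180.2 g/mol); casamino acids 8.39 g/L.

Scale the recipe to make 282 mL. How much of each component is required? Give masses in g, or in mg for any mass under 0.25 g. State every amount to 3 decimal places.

sucrose 12.352 g; ferric chloride hexahydrate 17.303 mg; glucose 10.214 g; casamino acids 2.366 g

Target volume = 282 mL = 0.282 L.
sucrose: 43.8 g/L × 0.282 L = 12.352 g
ferric chloride hexahydrate: 0.227 mmol/L × 270.3 mg/mmol × 0.282 L = 17.303 mg
glucose: 201 mmol/L × 180.2 g/mol × 0.282 L ÷ 1000 = 10.214 g
casamino acids: 8.39 g/L × 0.282 L = 2.366 g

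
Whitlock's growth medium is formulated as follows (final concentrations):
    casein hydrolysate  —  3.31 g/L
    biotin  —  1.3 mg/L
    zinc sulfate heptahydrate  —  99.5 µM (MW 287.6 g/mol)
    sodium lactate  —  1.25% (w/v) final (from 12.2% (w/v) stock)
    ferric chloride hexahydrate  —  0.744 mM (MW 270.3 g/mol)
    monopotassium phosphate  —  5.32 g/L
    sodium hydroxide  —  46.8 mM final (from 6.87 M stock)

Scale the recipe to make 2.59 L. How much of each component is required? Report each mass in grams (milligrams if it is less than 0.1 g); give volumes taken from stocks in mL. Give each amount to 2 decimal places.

casein hydrolysate 8.57 g; biotin 3.37 mg; zinc sulfate heptahydrate 74.12 mg; sodium lactate 265.37 mL; ferric chloride hexahydrate 0.52 g; monopotassium phosphate 13.78 g; sodium hydroxide 17.64 mL

Working volume: 2.59 L.
casein hydrolysate: 3.31 g/L × 2.59 L = 8.57 g
biotin: 1.3 mg/L × 2.59 L = 3.37 mg
zinc sulfate heptahydrate: 99.5 µmol/L × 287.6 g/mol × 2.59 L ÷ 1000 = 74.12 mg
sodium lactate: V = C2·V2/C1 = 1.25% ÷ 12.2% × 2590 mL = 265.37 mL
ferric chloride hexahydrate: 0.744 mmol/L × 270.3 g/mol × 2.59 L ÷ 1000 = 0.52 g
monopotassium phosphate: 5.32 g/L × 2.59 L = 13.78 g
sodium hydroxide: V = C2·V2/C1 = 46.8 mM × 2590 mL ÷ 6870 mM = 17.64 mL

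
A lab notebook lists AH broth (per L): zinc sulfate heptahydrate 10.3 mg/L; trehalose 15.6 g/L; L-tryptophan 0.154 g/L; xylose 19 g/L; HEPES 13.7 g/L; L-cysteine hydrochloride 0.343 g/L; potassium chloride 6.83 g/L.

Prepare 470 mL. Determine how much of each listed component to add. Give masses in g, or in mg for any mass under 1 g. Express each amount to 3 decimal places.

Working volume: 470 mL = 0.47 L.
zinc sulfate heptahydrate: 10.3 mg/L × 0.47 L = 4.841 mg
trehalose: 15.6 g/L × 0.47 L = 7.332 g
L-tryptophan: 0.154 g/L × 0.47 L = 0.07238 g = 72.380 mg
xylose: 19 g/L × 0.47 L = 8.930 g
HEPES: 13.7 g/L × 0.47 L = 6.439 g
L-cysteine hydrochloride: 0.343 g/L × 0.47 L = 0.16121 g = 161.210 mg
potassium chloride: 6.83 g/L × 0.47 L = 3.210 g

zinc sulfate heptahydrate 4.841 mg; trehalose 7.332 g; L-tryptophan 72.380 mg; xylose 8.930 g; HEPES 6.439 g; L-cysteine hydrochloride 161.210 mg; potassium chloride 3.210 g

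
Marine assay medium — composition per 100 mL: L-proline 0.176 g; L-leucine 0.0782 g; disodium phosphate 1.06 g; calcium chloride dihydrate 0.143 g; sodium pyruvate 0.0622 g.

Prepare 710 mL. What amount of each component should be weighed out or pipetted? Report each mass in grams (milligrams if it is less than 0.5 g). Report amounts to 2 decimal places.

Ratio of target to recipe volume: 710 / 100 = 7.1.
L-proline: 0.176 g × (710 mL / 100 mL) = 1.25 g
L-leucine: 0.0782 g × (710 mL / 100 mL) = 0.56 g
disodium phosphate: 1.06 g × (710 mL / 100 mL) = 7.53 g
calcium chloride dihydrate: 0.143 g × (710 mL / 100 mL) = 1.02 g
sodium pyruvate: 0.0622 g × (710 mL / 100 mL) = 0.44162 g = 441.62 mg

L-proline 1.25 g; L-leucine 0.56 g; disodium phosphate 7.53 g; calcium chloride dihydrate 1.02 g; sodium pyruvate 441.62 mg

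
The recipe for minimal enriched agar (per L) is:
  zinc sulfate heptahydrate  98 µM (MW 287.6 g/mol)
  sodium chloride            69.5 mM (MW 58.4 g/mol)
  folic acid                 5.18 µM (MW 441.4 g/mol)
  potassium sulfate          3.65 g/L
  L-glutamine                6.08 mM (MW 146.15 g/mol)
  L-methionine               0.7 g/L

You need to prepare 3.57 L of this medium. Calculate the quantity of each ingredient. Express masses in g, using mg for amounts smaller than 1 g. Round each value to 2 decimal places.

Working volume: 3.57 L.
zinc sulfate heptahydrate: 98 µmol/L × 287.6 g/mol × 3.57 L ÷ 1000 = 100.62 mg
sodium chloride: 69.5 mmol/L × 58.4 g/mol × 3.57 L ÷ 1000 = 14.49 g
folic acid: 5.18 µmol/L × 441.4 g/mol × 3.57 L ÷ 1000 = 8.16 mg
potassium sulfate: 3.65 g/L × 3.57 L = 13.03 g
L-glutamine: 6.08 mmol/L × 146.15 g/mol × 3.57 L ÷ 1000 = 3.17 g
L-methionine: 0.7 g/L × 3.57 L = 2.50 g

zinc sulfate heptahydrate 100.62 mg; sodium chloride 14.49 g; folic acid 8.16 mg; potassium sulfate 13.03 g; L-glutamine 3.17 g; L-methionine 2.50 g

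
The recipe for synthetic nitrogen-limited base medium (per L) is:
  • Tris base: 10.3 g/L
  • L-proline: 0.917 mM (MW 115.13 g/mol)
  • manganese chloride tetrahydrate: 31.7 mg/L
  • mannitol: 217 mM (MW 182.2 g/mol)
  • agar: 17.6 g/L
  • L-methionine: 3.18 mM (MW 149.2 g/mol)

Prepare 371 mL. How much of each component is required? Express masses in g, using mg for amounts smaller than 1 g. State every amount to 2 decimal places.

Tris base 3.82 g; L-proline 39.17 mg; manganese chloride tetrahydrate 11.76 mg; mannitol 14.67 g; agar 6.53 g; L-methionine 176.02 mg

Working volume: 371 mL = 0.371 L.
Tris base: 10.3 g/L × 0.371 L = 3.82 g
L-proline: 0.917 mmol/L × 115.13 mg/mmol × 0.371 L = 39.17 mg
manganese chloride tetrahydrate: 31.7 mg/L × 0.371 L = 11.76 mg
mannitol: 217 mmol/L × 182.2 g/mol × 0.371 L ÷ 1000 = 14.67 g
agar: 17.6 g/L × 0.371 L = 6.53 g
L-methionine: 3.18 mmol/L × 149.2 mg/mmol × 0.371 L = 176.02 mg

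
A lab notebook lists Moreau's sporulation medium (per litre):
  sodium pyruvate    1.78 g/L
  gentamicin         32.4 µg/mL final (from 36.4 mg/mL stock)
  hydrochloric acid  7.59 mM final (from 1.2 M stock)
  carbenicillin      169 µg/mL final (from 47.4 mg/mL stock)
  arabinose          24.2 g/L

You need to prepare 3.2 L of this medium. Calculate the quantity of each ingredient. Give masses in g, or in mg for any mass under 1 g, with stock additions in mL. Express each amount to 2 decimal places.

Working volume: 3.2 L.
sodium pyruvate: 1.78 g/L × 3.2 L = 5.70 g
gentamicin: C1V1 = C2V2 → 32.4 µg/mL × 3200 mL ÷ 36400 µg/mL = 2.85 mL
hydrochloric acid: V = C2·V2/C1 = 7.59 mM × 3200 mL ÷ 1200 mM = 20.24 mL
carbenicillin: V = C2·V2/C1 = 169 µg/mL × 3200 mL ÷ 47400 µg/mL = 11.41 mL
arabinose: 24.2 g/L × 3.2 L = 77.44 g

sodium pyruvate 5.70 g; gentamicin 2.85 mL; hydrochloric acid 20.24 mL; carbenicillin 11.41 mL; arabinose 77.44 g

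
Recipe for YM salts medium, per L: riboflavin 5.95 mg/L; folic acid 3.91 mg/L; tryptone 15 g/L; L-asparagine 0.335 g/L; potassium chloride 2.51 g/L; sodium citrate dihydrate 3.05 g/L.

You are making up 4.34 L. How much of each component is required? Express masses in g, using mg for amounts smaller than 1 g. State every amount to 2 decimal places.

riboflavin 25.82 mg; folic acid 16.97 mg; tryptone 65.10 g; L-asparagine 1.45 g; potassium chloride 10.89 g; sodium citrate dihydrate 13.24 g

Scale factor relative to 1 L: 4.34.
riboflavin: 5.95 mg/L × 4.34 L = 25.82 mg
folic acid: 3.91 mg/L × 4.34 L = 16.97 mg
tryptone: 15 g/L × 4.34 L = 65.10 g
L-asparagine: 0.335 g/L × 4.34 L = 1.45 g
potassium chloride: 2.51 g/L × 4.34 L = 10.89 g
sodium citrate dihydrate: 3.05 g/L × 4.34 L = 13.24 g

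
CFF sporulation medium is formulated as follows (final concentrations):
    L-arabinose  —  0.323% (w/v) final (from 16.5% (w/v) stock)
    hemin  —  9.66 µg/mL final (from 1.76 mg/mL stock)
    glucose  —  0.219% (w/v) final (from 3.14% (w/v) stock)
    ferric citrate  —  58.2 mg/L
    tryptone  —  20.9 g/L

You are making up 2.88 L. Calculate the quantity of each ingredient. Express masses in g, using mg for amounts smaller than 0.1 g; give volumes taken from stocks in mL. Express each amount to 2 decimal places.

Scale factor relative to 1 L: 2.88.
L-arabinose: V = C2·V2/C1 = 0.323% ÷ 16.5% × 2880 mL = 56.38 mL
hemin: V = C2·V2/C1 = 9.66 µg/mL × 2880 mL ÷ 1760 µg/mL = 15.81 mL
glucose: V = C2·V2/C1 = 0.219% ÷ 3.14% × 2880 mL = 200.87 mL
ferric citrate: 58.2 mg/L × 2.88 L = 167.616 mg = 0.17 g
tryptone: 20.9 g/L × 2.88 L = 60.19 g

L-arabinose 56.38 mL; hemin 15.81 mL; glucose 200.87 mL; ferric citrate 0.17 g; tryptone 60.19 g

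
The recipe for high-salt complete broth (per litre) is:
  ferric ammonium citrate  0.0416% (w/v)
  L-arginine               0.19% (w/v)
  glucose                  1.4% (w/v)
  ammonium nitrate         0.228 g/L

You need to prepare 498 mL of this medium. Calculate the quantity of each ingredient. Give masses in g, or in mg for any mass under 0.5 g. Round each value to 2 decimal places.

Target volume = 498 mL = 0.498 L.
ferric ammonium citrate: 0.0416% w/v = 0.416 g/L → 0.416 × 0.498 L = 0.207168 g = 207.17 mg
L-arginine: 0.19% w/v = 1.9 g/L → 1.9 × 0.498 L = 0.95 g
glucose: 1.4% w/v = 14 g/L → 14 × 0.498 L = 6.97 g
ammonium nitrate: 0.228 g/L × 0.498 L = 0.113544 g = 113.54 mg

ferric ammonium citrate 207.17 mg; L-arginine 0.95 g; glucose 6.97 g; ammonium nitrate 113.54 mg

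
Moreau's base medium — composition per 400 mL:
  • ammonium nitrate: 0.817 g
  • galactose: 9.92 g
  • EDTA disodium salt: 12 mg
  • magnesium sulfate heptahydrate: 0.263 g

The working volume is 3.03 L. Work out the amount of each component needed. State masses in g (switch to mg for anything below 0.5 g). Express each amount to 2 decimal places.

ammonium nitrate 6.19 g; galactose 75.14 g; EDTA disodium salt 90.90 mg; magnesium sulfate heptahydrate 1.99 g

Scale factor = 3030 mL / 400 mL = 7.575.
ammonium nitrate: 0.817 g × (3030 mL / 400 mL) = 6.19 g
galactose: 9.92 g × (3030 mL / 400 mL) = 75.14 g
EDTA disodium salt: 12 mg × (3030 mL / 400 mL) = 90.90 mg
magnesium sulfate heptahydrate: 0.263 g × (3030 mL / 400 mL) = 1.99 g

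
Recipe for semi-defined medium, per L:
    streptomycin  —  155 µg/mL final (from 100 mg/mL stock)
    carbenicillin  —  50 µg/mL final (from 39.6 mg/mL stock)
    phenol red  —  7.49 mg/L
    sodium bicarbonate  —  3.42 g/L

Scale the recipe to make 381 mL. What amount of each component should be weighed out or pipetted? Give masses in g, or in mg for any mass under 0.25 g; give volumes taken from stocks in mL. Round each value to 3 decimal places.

Scale factor relative to 1 L: 0.381.
streptomycin: dilute stock: 155 µg/mL × 381 mL ÷ 100000 µg/mL = 0.591 mL
carbenicillin: C1V1 = C2V2 → 50 µg/mL × 381 mL ÷ 39600 µg/mL = 0.481 mL
phenol red: 7.49 mg/L × 0.381 L = 2.854 mg
sodium bicarbonate: 3.42 g/L × 0.381 L = 1.303 g

streptomycin 0.591 mL; carbenicillin 0.481 mL; phenol red 2.854 mg; sodium bicarbonate 1.303 g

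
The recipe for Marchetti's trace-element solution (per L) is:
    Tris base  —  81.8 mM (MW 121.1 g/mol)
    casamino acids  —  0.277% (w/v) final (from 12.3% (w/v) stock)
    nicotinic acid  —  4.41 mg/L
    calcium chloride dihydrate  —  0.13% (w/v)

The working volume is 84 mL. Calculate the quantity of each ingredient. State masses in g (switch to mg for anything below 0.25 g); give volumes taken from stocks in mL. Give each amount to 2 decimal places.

Target volume = 84 mL = 0.084 L.
Tris base: 81.8 mmol/L × 121.1 g/mol × 0.084 L ÷ 1000 = 0.83 g
casamino acids: C1V1 = C2V2 → 0.277% ÷ 12.3% × 84 mL = 1.89 mL
nicotinic acid: 4.41 mg/L × 0.084 L = 0.37 mg
calcium chloride dihydrate: 0.13 g per 100 mL × 84 mL ÷ 100 = 0.1092 g = 109.20 mg

Tris base 0.83 g; casamino acids 1.89 mL; nicotinic acid 0.37 mg; calcium chloride dihydrate 109.20 mg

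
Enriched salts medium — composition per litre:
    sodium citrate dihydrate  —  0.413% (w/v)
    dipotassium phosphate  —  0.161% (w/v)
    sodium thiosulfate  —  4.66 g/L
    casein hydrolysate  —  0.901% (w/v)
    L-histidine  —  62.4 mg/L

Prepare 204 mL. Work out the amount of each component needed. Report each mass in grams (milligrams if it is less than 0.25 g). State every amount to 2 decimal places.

Target volume = 204 mL = 0.204 L.
sodium citrate dihydrate: 0.413% w/v = 4.13 g/L → 4.13 × 0.204 L = 0.84 g
dipotassium phosphate: 0.161% w/v = 1.61 g/L → 1.61 × 0.204 L = 0.33 g
sodium thiosulfate: 4.66 g/L × 0.204 L = 0.95 g
casein hydrolysate: 0.901 g per 100 mL × 204 mL ÷ 100 = 1.84 g
L-histidine: 62.4 mg/L × 0.204 L = 12.73 mg

sodium citrate dihydrate 0.84 g; dipotassium phosphate 0.33 g; sodium thiosulfate 0.95 g; casein hydrolysate 1.84 g; L-histidine 12.73 mg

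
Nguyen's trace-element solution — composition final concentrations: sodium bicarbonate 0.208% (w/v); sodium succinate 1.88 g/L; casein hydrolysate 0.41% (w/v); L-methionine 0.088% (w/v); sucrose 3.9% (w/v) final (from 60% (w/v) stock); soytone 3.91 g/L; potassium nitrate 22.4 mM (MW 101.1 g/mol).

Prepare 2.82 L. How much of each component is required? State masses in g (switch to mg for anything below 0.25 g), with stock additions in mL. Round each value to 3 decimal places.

sodium bicarbonate 5.866 g; sodium succinate 5.302 g; casein hydrolysate 11.562 g; L-methionine 2.482 g; sucrose 183.300 mL; soytone 11.026 g; potassium nitrate 6.386 g

Working volume: 2.82 L.
sodium bicarbonate: 0.208% w/v = 2.08 g/L → 2.08 × 2.82 L = 5.866 g
sodium succinate: 1.88 g/L × 2.82 L = 5.302 g
casein hydrolysate: 0.41% w/v = 4.1 g/L → 4.1 × 2.82 L = 11.562 g
L-methionine: 0.088% w/v = 0.88 g/L → 0.88 × 2.82 L = 2.482 g
sucrose: dilute stock: 3.9% ÷ 60% × 2820 mL = 183.300 mL
soytone: 3.91 g/L × 2.82 L = 11.026 g
potassium nitrate: 22.4 mmol/L × 101.1 g/mol × 2.82 L ÷ 1000 = 6.386 g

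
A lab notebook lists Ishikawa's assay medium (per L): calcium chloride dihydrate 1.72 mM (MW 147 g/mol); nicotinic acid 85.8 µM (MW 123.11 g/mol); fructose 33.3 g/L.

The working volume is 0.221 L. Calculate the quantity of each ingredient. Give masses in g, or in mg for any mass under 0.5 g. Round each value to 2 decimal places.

calcium chloride dihydrate 55.88 mg; nicotinic acid 2.33 mg; fructose 7.36 g

Scale factor relative to 1 L: 0.221.
calcium chloride dihydrate: 1.72 mmol/L × 147 mg/mmol × 0.221 L = 55.88 mg
nicotinic acid: 85.8 µmol/L × 123.11 g/mol × 0.221 L ÷ 1000 = 2.33 mg
fructose: 33.3 g/L × 0.221 L = 7.36 g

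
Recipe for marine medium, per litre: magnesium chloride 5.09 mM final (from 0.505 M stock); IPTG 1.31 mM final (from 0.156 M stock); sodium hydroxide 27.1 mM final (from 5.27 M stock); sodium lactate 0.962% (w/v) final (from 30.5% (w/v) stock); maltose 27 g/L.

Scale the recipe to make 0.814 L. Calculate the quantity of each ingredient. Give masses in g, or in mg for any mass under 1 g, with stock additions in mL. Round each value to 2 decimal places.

Working volume: 0.814 L.
magnesium chloride: dilute stock: 5.09 mM × 814 mL ÷ 505 mM = 8.20 mL
IPTG: dilute stock: 1.31 mM × 814 mL ÷ 156 mM = 6.84 mL
sodium hydroxide: C1V1 = C2V2 → 27.1 mM × 814 mL ÷ 5270 mM = 4.19 mL
sodium lactate: C1V1 = C2V2 → 0.962% ÷ 30.5% × 814 mL = 25.67 mL
maltose: 27 g/L × 0.814 L = 21.98 g

magnesium chloride 8.20 mL; IPTG 6.84 mL; sodium hydroxide 4.19 mL; sodium lactate 25.67 mL; maltose 21.98 g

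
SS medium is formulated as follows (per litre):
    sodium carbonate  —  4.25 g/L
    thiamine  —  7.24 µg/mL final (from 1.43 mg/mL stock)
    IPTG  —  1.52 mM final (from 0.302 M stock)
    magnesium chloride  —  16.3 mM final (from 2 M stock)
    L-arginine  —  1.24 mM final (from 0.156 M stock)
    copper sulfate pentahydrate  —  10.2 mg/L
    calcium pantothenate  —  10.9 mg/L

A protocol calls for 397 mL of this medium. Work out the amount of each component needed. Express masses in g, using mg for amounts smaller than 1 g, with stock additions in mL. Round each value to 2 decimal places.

sodium carbonate 1.69 g; thiamine 2.01 mL; IPTG 2.00 mL; magnesium chloride 3.24 mL; L-arginine 3.16 mL; copper sulfate pentahydrate 4.05 mg; calcium pantothenate 4.33 mg

Scale factor relative to 1 L: 0.397.
sodium carbonate: 4.25 g/L × 0.397 L = 1.69 g
thiamine: V = C2·V2/C1 = 7.24 µg/mL × 397 mL ÷ 1430 µg/mL = 2.01 mL
IPTG: dilute stock: 1.52 mM × 397 mL ÷ 302 mM = 2.00 mL
magnesium chloride: V = C2·V2/C1 = 16.3 mM × 397 mL ÷ 2000 mM = 3.24 mL
L-arginine: V = C2·V2/C1 = 1.24 mM × 397 mL ÷ 156 mM = 3.16 mL
copper sulfate pentahydrate: 10.2 mg/L × 0.397 L = 4.05 mg
calcium pantothenate: 10.9 mg/L × 0.397 L = 4.33 mg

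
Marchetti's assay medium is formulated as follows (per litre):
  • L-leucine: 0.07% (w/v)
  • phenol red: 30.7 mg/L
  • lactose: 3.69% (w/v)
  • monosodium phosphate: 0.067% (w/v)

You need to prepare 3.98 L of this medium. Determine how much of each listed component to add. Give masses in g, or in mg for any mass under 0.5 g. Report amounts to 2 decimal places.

Scale factor relative to 1 L: 3.98.
L-leucine: 0.07% w/v = 0.7 g/L → 0.7 × 3.98 L = 2.79 g
phenol red: 30.7 mg/L × 3.98 L = 122.19 mg
lactose: 3.69% w/v = 36.9 g/L → 36.9 × 3.98 L = 146.86 g
monosodium phosphate: 0.067 g per 100 mL × 3980 mL ÷ 100 = 2.67 g

L-leucine 2.79 g; phenol red 122.19 mg; lactose 146.86 g; monosodium phosphate 2.67 g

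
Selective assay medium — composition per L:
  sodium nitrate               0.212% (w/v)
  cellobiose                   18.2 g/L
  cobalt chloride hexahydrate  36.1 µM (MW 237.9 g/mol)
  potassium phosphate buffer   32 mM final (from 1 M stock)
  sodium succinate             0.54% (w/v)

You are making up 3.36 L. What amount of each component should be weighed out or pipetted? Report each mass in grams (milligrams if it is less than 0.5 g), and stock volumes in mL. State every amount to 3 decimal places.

sodium nitrate 7.123 g; cellobiose 61.152 g; cobalt chloride hexahydrate 28.856 mg; potassium phosphate buffer 107.520 mL; sodium succinate 18.144 g

Scale factor relative to 1 L: 3.36.
sodium nitrate: 0.212 g per 100 mL × 3360 mL ÷ 100 = 7.123 g
cellobiose: 18.2 g/L × 3.36 L = 61.152 g
cobalt chloride hexahydrate: 36.1 µmol/L × 237.9 g/mol × 3.36 L ÷ 1000 = 28.856 mg
potassium phosphate buffer: V = C2·V2/C1 = 32 mM × 3360 mL ÷ 1000 mM = 107.520 mL
sodium succinate: 0.54 g per 100 mL × 3360 mL ÷ 100 = 18.144 g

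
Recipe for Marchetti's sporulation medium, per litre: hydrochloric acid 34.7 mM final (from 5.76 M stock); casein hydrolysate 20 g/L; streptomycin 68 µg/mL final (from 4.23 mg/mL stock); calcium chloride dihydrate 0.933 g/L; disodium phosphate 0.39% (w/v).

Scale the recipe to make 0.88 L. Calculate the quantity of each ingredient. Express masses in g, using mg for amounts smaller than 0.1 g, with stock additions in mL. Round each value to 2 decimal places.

Scale factor relative to 1 L: 0.88.
hydrochloric acid: dilute stock: 34.7 mM × 880 mL ÷ 5760 mM = 5.30 mL
casein hydrolysate: 20 g/L × 0.88 L = 17.60 g
streptomycin: V = C2·V2/C1 = 68 µg/mL × 880 mL ÷ 4230 µg/mL = 14.15 mL
calcium chloride dihydrate: 0.933 g/L × 0.88 L = 0.82 g
disodium phosphate: 0.39 g per 100 mL × 880 mL ÷ 100 = 3.43 g

hydrochloric acid 5.30 mL; casein hydrolysate 17.60 g; streptomycin 14.15 mL; calcium chloride dihydrate 0.82 g; disodium phosphate 3.43 g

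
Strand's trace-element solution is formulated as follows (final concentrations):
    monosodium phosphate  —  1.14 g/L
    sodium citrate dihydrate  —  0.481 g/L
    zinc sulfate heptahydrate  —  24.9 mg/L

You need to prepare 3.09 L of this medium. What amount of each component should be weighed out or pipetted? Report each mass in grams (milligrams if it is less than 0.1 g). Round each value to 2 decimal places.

monosodium phosphate 3.52 g; sodium citrate dihydrate 1.49 g; zinc sulfate heptahydrate 76.94 mg

Scale factor relative to 1 L: 3.09.
monosodium phosphate: 1.14 g/L × 3.09 L = 3.52 g
sodium citrate dihydrate: 0.481 g/L × 3.09 L = 1.49 g
zinc sulfate heptahydrate: 24.9 mg/L × 3.09 L = 76.94 mg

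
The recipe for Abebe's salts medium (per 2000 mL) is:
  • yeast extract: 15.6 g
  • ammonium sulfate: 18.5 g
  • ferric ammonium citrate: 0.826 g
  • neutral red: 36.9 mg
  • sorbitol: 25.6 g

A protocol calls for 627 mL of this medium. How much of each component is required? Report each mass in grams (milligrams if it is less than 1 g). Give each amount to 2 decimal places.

yeast extract 4.89 g; ammonium sulfate 5.80 g; ferric ammonium citrate 258.95 mg; neutral red 11.57 mg; sorbitol 8.03 g

Ratio of target to recipe volume: 627 / 2000 = 0.3135.
yeast extract: 15.6 g × (627 mL / 2000 mL) = 4.89 g
ammonium sulfate: 18.5 g × (627 mL / 2000 mL) = 5.80 g
ferric ammonium citrate: 0.826 g × (627 mL / 2000 mL) = 0.258951 g = 258.95 mg
neutral red: 36.9 mg × (627 mL / 2000 mL) = 11.57 mg
sorbitol: 25.6 g × (627 mL / 2000 mL) = 8.03 g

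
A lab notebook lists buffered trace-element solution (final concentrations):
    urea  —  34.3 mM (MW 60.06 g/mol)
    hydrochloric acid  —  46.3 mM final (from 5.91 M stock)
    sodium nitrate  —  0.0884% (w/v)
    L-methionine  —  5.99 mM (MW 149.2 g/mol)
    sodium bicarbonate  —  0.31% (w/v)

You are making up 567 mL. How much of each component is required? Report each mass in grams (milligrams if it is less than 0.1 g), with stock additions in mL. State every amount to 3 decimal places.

urea 1.168 g; hydrochloric acid 4.442 mL; sodium nitrate 0.501 g; L-methionine 0.507 g; sodium bicarbonate 1.758 g

Target volume = 567 mL = 0.567 L.
urea: 34.3 mmol/L × 60.06 g/mol × 0.567 L ÷ 1000 = 1.168 g
hydrochloric acid: V = C2·V2/C1 = 46.3 mM × 567 mL ÷ 5910 mM = 4.442 mL
sodium nitrate: 0.0884% w/v = 0.884 g/L → 0.884 × 0.567 L = 0.501 g
L-methionine: 5.99 mmol/L × 149.2 g/mol × 0.567 L ÷ 1000 = 0.507 g
sodium bicarbonate: 0.31% w/v = 3.1 g/L → 3.1 × 0.567 L = 1.758 g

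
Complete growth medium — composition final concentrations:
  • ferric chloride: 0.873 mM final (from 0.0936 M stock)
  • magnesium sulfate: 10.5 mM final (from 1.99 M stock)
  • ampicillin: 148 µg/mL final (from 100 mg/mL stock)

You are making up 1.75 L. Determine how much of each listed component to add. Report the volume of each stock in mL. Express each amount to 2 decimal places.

Working volume: 1.75 L.
ferric chloride: C1V1 = C2V2 → 0.873 mM × 1750 mL ÷ 93.6 mM = 16.32 mL
magnesium sulfate: dilute stock: 10.5 mM × 1750 mL ÷ 1990 mM = 9.23 mL
ampicillin: V = C2·V2/C1 = 148 µg/mL × 1750 mL ÷ 100000 µg/mL = 2.59 mL

ferric chloride 16.32 mL; magnesium sulfate 9.23 mL; ampicillin 2.59 mL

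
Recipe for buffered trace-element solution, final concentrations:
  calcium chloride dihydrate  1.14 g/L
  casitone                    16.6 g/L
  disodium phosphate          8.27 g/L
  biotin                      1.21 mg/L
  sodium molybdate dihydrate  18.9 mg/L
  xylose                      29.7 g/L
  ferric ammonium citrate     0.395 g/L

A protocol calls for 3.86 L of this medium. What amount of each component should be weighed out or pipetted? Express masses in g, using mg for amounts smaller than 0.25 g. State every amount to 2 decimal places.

calcium chloride dihydrate 4.40 g; casitone 64.08 g; disodium phosphate 31.92 g; biotin 4.67 mg; sodium molybdate dihydrate 72.95 mg; xylose 114.64 g; ferric ammonium citrate 1.52 g

Working volume: 3.86 L.
calcium chloride dihydrate: 1.14 g/L × 3.86 L = 4.40 g
casitone: 16.6 g/L × 3.86 L = 64.08 g
disodium phosphate: 8.27 g/L × 3.86 L = 31.92 g
biotin: 1.21 mg/L × 3.86 L = 4.67 mg
sodium molybdate dihydrate: 18.9 mg/L × 3.86 L = 72.95 mg
xylose: 29.7 g/L × 3.86 L = 114.64 g
ferric ammonium citrate: 0.395 g/L × 3.86 L = 1.52 g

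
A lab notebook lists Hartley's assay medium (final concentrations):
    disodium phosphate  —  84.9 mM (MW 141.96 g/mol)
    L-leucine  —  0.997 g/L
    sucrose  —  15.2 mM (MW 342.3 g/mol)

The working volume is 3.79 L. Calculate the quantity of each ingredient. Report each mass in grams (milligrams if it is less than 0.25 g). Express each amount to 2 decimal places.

Scale factor relative to 1 L: 3.79.
disodium phosphate: 84.9 mmol/L × 141.96 g/mol × 3.79 L ÷ 1000 = 45.68 g
L-leucine: 0.997 g/L × 3.79 L = 3.78 g
sucrose: 15.2 mmol/L × 342.3 g/mol × 3.79 L ÷ 1000 = 19.72 g

disodium phosphate 45.68 g; L-leucine 3.78 g; sucrose 19.72 g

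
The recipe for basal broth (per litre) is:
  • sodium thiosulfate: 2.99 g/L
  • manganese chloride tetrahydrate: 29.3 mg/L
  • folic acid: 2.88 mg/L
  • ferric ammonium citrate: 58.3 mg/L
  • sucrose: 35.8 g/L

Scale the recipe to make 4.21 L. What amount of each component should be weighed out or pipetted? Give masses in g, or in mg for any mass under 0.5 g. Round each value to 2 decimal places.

sodium thiosulfate 12.59 g; manganese chloride tetrahydrate 123.35 mg; folic acid 12.12 mg; ferric ammonium citrate 245.44 mg; sucrose 150.72 g

Scale factor relative to 1 L: 4.21.
sodium thiosulfate: 2.99 g/L × 4.21 L = 12.59 g
manganese chloride tetrahydrate: 29.3 mg/L × 4.21 L = 123.35 mg
folic acid: 2.88 mg/L × 4.21 L = 12.12 mg
ferric ammonium citrate: 58.3 mg/L × 4.21 L = 245.44 mg
sucrose: 35.8 g/L × 4.21 L = 150.72 g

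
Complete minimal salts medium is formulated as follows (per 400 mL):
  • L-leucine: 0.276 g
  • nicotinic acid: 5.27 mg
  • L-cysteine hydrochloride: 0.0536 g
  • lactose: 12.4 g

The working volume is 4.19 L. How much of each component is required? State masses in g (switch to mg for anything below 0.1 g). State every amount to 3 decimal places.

Ratio of target to recipe volume: 4190 / 400 = 10.475.
L-leucine: 0.276 g × (4190 mL / 400 mL) = 2.891 g
nicotinic acid: 5.27 mg × (4190 mL / 400 mL) = 55.203 mg
L-cysteine hydrochloride: 0.0536 g × (4190 mL / 400 mL) = 0.561 g
lactose: 12.4 g × (4190 mL / 400 mL) = 129.890 g

L-leucine 2.891 g; nicotinic acid 55.203 mg; L-cysteine hydrochloride 0.561 g; lactose 129.890 g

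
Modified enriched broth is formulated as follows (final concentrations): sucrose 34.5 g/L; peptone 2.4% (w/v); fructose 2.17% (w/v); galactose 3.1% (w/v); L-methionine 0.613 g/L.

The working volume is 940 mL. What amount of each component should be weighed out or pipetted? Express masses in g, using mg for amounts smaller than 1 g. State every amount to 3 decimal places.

sucrose 32.430 g; peptone 22.560 g; fructose 20.398 g; galactose 29.140 g; L-methionine 576.220 mg

Scale factor relative to 1 L: 0.94.
sucrose: 34.5 g/L × 0.94 L = 32.430 g
peptone: 2.4 g per 100 mL × 940 mL ÷ 100 = 22.560 g
fructose: 2.17 g per 100 mL × 940 mL ÷ 100 = 20.398 g
galactose: 3.1% w/v = 31 g/L → 31 × 0.94 L = 29.140 g
L-methionine: 0.613 g/L × 0.94 L = 0.57622 g = 576.220 mg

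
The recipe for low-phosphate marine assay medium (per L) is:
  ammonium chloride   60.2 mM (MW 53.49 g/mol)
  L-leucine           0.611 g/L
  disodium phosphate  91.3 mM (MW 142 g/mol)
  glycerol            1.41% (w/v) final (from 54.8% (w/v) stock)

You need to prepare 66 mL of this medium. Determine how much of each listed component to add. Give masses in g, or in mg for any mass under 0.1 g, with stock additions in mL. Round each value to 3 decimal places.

ammonium chloride 0.213 g; L-leucine 40.326 mg; disodium phosphate 0.856 g; glycerol 1.698 mL

Target volume = 66 mL = 0.066 L.
ammonium chloride: 60.2 mmol/L × 53.49 g/mol × 0.066 L ÷ 1000 = 0.213 g
L-leucine: 0.611 g/L × 0.066 L = 0.040326 g = 40.326 mg
disodium phosphate: 91.3 mmol/L × 142 g/mol × 0.066 L ÷ 1000 = 0.856 g
glycerol: V = C2·V2/C1 = 1.41% ÷ 54.8% × 66 mL = 1.698 mL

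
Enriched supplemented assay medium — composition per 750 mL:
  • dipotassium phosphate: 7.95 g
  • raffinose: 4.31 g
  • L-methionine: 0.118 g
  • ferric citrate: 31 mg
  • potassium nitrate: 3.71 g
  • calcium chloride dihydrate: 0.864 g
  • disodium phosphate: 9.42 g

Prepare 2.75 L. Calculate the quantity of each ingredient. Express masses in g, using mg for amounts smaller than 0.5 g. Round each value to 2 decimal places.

Scale factor = 2750 mL / 750 mL = 3.66667.
dipotassium phosphate: 7.95 g × (2750 mL / 750 mL) = 29.15 g
raffinose: 4.31 g × (2750 mL / 750 mL) = 15.80 g
L-methionine: 0.118 g × (2750 mL / 750 mL) = 0.432667 g = 432.67 mg
ferric citrate: 31 mg × (2750 mL / 750 mL) = 113.67 mg
potassium nitrate: 3.71 g × (2750 mL / 750 mL) = 13.60 g
calcium chloride dihydrate: 0.864 g × (2750 mL / 750 mL) = 3.17 g
disodium phosphate: 9.42 g × (2750 mL / 750 mL) = 34.54 g

dipotassium phosphate 29.15 g; raffinose 15.80 g; L-methionine 432.67 mg; ferric citrate 113.67 mg; potassium nitrate 13.60 g; calcium chloride dihydrate 3.17 g; disodium phosphate 34.54 g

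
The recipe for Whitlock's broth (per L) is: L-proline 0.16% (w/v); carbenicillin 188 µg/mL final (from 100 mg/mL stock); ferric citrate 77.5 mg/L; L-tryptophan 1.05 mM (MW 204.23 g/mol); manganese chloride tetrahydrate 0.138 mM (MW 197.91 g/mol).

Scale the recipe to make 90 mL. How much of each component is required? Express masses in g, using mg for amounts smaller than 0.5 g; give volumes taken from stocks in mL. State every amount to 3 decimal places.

Scale factor relative to 1 L: 0.09.
L-proline: 0.16 g per 100 mL × 90 mL ÷ 100 = 0.144 g = 144.000 mg
carbenicillin: V = C2·V2/C1 = 188 µg/mL × 90 mL ÷ 100000 µg/mL = 0.169 mL
ferric citrate: 77.5 mg/L × 0.09 L = 6.975 mg
L-tryptophan: 1.05 mmol/L × 204.23 mg/mmol × 0.09 L = 19.300 mg
manganese chloride tetrahydrate: 0.138 mmol/L × 197.91 mg/mmol × 0.09 L = 2.458 mg

L-proline 144.000 mg; carbenicillin 0.169 mL; ferric citrate 6.975 mg; L-tryptophan 19.300 mg; manganese chloride tetrahydrate 2.458 mg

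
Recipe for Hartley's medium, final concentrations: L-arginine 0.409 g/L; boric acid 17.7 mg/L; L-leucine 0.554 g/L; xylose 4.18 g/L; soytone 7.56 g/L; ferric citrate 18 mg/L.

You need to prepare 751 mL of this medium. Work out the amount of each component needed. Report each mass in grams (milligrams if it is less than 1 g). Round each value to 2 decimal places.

Working volume: 751 mL = 0.751 L.
L-arginine: 0.409 g/L × 0.751 L = 0.307159 g = 307.16 mg
boric acid: 17.7 mg/L × 0.751 L = 13.29 mg
L-leucine: 0.554 g/L × 0.751 L = 0.416054 g = 416.05 mg
xylose: 4.18 g/L × 0.751 L = 3.14 g
soytone: 7.56 g/L × 0.751 L = 5.68 g
ferric citrate: 18 mg/L × 0.751 L = 13.52 mg

L-arginine 307.16 mg; boric acid 13.29 mg; L-leucine 416.05 mg; xylose 3.14 g; soytone 5.68 g; ferric citrate 13.52 mg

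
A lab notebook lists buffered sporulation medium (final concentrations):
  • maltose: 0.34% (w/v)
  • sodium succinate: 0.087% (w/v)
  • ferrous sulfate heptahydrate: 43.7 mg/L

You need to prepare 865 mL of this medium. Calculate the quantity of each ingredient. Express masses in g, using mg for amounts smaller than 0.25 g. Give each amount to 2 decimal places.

maltose 2.94 g; sodium succinate 0.75 g; ferrous sulfate heptahydrate 37.80 mg

Working volume: 865 mL = 0.865 L.
maltose: 0.34 g per 100 mL × 865 mL ÷ 100 = 2.94 g
sodium succinate: 0.087 g per 100 mL × 865 mL ÷ 100 = 0.75 g
ferrous sulfate heptahydrate: 43.7 mg/L × 0.865 L = 37.80 mg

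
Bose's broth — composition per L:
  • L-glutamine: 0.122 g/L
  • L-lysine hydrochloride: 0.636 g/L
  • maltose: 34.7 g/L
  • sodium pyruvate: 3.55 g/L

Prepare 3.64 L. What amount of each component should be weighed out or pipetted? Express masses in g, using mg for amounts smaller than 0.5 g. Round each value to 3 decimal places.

L-glutamine 444.080 mg; L-lysine hydrochloride 2.315 g; maltose 126.308 g; sodium pyruvate 12.922 g

Working volume: 3.64 L.
L-glutamine: 0.122 g/L × 3.64 L = 0.44408 g = 444.080 mg
L-lysine hydrochloride: 0.636 g/L × 3.64 L = 2.315 g
maltose: 34.7 g/L × 3.64 L = 126.308 g
sodium pyruvate: 3.55 g/L × 3.64 L = 12.922 g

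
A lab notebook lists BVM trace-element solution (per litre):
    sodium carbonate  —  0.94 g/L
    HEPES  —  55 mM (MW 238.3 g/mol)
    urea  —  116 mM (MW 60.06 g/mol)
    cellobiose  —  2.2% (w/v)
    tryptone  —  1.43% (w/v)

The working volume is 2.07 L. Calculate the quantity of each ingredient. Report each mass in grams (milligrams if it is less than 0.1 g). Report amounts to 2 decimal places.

Scale factor relative to 1 L: 2.07.
sodium carbonate: 0.94 g/L × 2.07 L = 1.95 g
HEPES: 55 mmol/L × 238.3 g/mol × 2.07 L ÷ 1000 = 27.13 g
urea: 116 mmol/L × 60.06 g/mol × 2.07 L ÷ 1000 = 14.42 g
cellobiose: 2.2% w/v = 22 g/L → 22 × 2.07 L = 45.54 g
tryptone: 1.43% w/v = 14.3 g/L → 14.3 × 2.07 L = 29.60 g

sodium carbonate 1.95 g; HEPES 27.13 g; urea 14.42 g; cellobiose 45.54 g; tryptone 29.60 g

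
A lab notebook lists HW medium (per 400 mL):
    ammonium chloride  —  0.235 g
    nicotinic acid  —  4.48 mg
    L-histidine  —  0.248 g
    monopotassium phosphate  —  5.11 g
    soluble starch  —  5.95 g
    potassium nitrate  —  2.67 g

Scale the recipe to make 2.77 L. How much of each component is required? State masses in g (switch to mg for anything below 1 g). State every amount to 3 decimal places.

Ratio of target to recipe volume: 2770 / 400 = 6.925.
ammonium chloride: 0.235 g × (2770 mL / 400 mL) = 1.627 g
nicotinic acid: 4.48 mg × (2770 mL / 400 mL) = 31.024 mg
L-histidine: 0.248 g × (2770 mL / 400 mL) = 1.717 g
monopotassium phosphate: 5.11 g × (2770 mL / 400 mL) = 35.387 g
soluble starch: 5.95 g × (2770 mL / 400 mL) = 41.204 g
potassium nitrate: 2.67 g × (2770 mL / 400 mL) = 18.490 g

ammonium chloride 1.627 g; nicotinic acid 31.024 mg; L-histidine 1.717 g; monopotassium phosphate 35.387 g; soluble starch 41.204 g; potassium nitrate 18.490 g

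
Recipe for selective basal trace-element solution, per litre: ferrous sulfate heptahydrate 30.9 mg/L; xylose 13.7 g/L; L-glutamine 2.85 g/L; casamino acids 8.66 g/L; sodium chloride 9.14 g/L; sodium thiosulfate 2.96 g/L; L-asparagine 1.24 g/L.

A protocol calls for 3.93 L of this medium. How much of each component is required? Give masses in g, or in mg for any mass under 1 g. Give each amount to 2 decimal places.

ferrous sulfate heptahydrate 121.44 mg; xylose 53.84 g; L-glutamine 11.20 g; casamino acids 34.03 g; sodium chloride 35.92 g; sodium thiosulfate 11.63 g; L-asparagine 4.87 g

Working volume: 3.93 L.
ferrous sulfate heptahydrate: 30.9 mg/L × 3.93 L = 121.44 mg
xylose: 13.7 g/L × 3.93 L = 53.84 g
L-glutamine: 2.85 g/L × 3.93 L = 11.20 g
casamino acids: 8.66 g/L × 3.93 L = 34.03 g
sodium chloride: 9.14 g/L × 3.93 L = 35.92 g
sodium thiosulfate: 2.96 g/L × 3.93 L = 11.63 g
L-asparagine: 1.24 g/L × 3.93 L = 4.87 g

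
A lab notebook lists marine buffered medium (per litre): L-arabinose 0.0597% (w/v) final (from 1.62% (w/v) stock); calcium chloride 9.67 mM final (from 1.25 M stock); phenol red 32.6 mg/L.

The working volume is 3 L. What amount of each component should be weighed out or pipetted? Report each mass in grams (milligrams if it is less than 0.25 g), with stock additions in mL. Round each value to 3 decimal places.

L-arabinose 110.556 mL; calcium chloride 23.208 mL; phenol red 97.800 mg

Working volume: 3 L.
L-arabinose: C1V1 = C2V2 → 0.0597% ÷ 1.62% × 3000 mL = 110.556 mL
calcium chloride: dilute stock: 9.67 mM × 3000 mL ÷ 1250 mM = 23.208 mL
phenol red: 32.6 mg/L × 3 L = 97.800 mg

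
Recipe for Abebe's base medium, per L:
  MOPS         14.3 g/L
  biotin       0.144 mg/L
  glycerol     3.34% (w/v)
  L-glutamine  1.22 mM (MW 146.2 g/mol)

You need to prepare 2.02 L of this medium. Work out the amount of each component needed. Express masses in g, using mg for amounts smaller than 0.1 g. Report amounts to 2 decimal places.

MOPS 28.89 g; biotin 0.29 mg; glycerol 67.47 g; L-glutamine 0.36 g

Working volume: 2.02 L.
MOPS: 14.3 g/L × 2.02 L = 28.89 g
biotin: 0.144 mg/L × 2.02 L = 0.29 mg
glycerol: 3.34 g per 100 mL × 2020 mL ÷ 100 = 67.47 g
L-glutamine: 1.22 mmol/L × 146.2 g/mol × 2.02 L ÷ 1000 = 0.36 g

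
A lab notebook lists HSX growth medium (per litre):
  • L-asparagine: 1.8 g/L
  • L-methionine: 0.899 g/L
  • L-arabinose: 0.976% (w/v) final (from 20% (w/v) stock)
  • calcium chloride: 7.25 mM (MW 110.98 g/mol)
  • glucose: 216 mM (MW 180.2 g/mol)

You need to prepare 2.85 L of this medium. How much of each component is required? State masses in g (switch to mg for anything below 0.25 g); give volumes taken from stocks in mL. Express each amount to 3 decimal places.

Scale factor relative to 1 L: 2.85.
L-asparagine: 1.8 g/L × 2.85 L = 5.130 g
L-methionine: 0.899 g/L × 2.85 L = 2.562 g
L-arabinose: dilute stock: 0.976% ÷ 20% × 2850 mL = 139.080 mL
calcium chloride: 7.25 mmol/L × 110.98 g/mol × 2.85 L ÷ 1000 = 2.293 g
glucose: 216 mmol/L × 180.2 g/mol × 2.85 L ÷ 1000 = 110.931 g

L-asparagine 5.130 g; L-methionine 2.562 g; L-arabinose 139.080 mL; calcium chloride 2.293 g; glucose 110.931 g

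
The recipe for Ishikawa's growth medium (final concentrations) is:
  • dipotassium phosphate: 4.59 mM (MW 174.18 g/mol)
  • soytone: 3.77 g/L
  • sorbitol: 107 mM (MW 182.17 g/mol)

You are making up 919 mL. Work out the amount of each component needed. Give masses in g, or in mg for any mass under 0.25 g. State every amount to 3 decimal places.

dipotassium phosphate 0.735 g; soytone 3.465 g; sorbitol 17.913 g

Target volume = 919 mL = 0.919 L.
dipotassium phosphate: 4.59 mmol/L × 174.18 g/mol × 0.919 L ÷ 1000 = 0.735 g
soytone: 3.77 g/L × 0.919 L = 3.465 g
sorbitol: 107 mmol/L × 182.17 g/mol × 0.919 L ÷ 1000 = 17.913 g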